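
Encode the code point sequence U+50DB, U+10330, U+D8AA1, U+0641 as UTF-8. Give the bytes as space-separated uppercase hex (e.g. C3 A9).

U+50DB: 3-byte form → E5 83 9B.
U+10330: 4-byte form → F0 90 8C B0.
U+D8AA1: 4-byte form → F3 98 AA A1.
U+0641: 2-byte form → D9 81.
Concatenated (13 bytes): E5 83 9B F0 90 8C B0 F3 98 AA A1 D9 81.

E5 83 9B F0 90 8C B0 F3 98 AA A1 D9 81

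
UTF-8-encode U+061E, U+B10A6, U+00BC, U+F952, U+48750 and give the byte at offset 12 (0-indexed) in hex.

U+061E → 2-byte form D8 9E at offsets 0–1.
U+B10A6 → 4-byte form F2 B1 82 A6 at offsets 2–5.
U+00BC → 2-byte form C2 BC at offsets 6–7.
U+F952 → 3-byte form EF A5 92 at offsets 8–10.
U+48750 → 4-byte form F1 88 9D 90 at offsets 11–14.
Offset 12 falls in char 5's range; it's byte 2 of F1 88 9D 90 = 0x88.

0x88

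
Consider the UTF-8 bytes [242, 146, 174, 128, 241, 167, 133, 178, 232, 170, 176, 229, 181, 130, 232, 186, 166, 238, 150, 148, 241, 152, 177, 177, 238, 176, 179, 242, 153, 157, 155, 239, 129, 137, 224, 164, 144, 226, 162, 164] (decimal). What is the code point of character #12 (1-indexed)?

U+28A4

Offset 0: leading byte 0xF2 = 11110010 → 4-byte char #1 = F2 92 AE 80.
Offset 4: leading byte 0xF1 = 11110001 → 4-byte char #2 = F1 A7 85 B2.
Offset 8: leading byte 0xE8 = 11101000 → 3-byte char #3 = E8 AA B0.
Offset 11: leading byte 0xE5 = 11100101 → 3-byte char #4 = E5 B5 82.
Offset 14: leading byte 0xE8 = 11101000 → 3-byte char #5 = E8 BA A6.
Offset 17: leading byte 0xEE = 11101110 → 3-byte char #6 = EE 96 94.
Offset 20: leading byte 0xF1 = 11110001 → 4-byte char #7 = F1 98 B1 B1.
Offset 24: leading byte 0xEE = 11101110 → 3-byte char #8 = EE B0 B3.
Offset 27: leading byte 0xF2 = 11110010 → 4-byte char #9 = F2 99 9D 9B.
Offset 31: leading byte 0xEF = 11101111 → 3-byte char #10 = EF 81 89.
Offset 34: leading byte 0xE0 = 11100000 → 3-byte char #11 = E0 A4 90.
Offset 37: leading byte 0xE2 = 11100010 → 3-byte char #12 = E2 A2 A4.
Leading byte 0xE2 = 11100010 matches 1110xxxx → 3-byte sequence.
Byte 1: 0xE2 = 11100010, payload 0010 (4 bits).
Byte 2: 0xA2 = 10100010 (10xxxxxx ✓), payload 100010.
Byte 3: 0xA4 = 10100100 (10xxxxxx ✓), payload 100100.
Concatenate: 0010100010100100 = 0x28A4 (16 bits → U+28A4).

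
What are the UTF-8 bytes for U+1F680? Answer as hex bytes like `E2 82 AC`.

U+1F680 = 0x1F680 = 128640 decimal. In range U+10000–U+10FFFF → 4-byte form: 11110xxx 10xxxxxx 10xxxxxx 10xxxxxx.
Binary (21 bits): 000011111011010000000.
Split 3+6+6+6: 000 | 011111 | 011010 | 000000.
Byte 1: 11110000 = 0xF0.
Byte 2: 10011111 = 0x9F.
Byte 3: 10011010 = 0x9A.
Byte 4: 10000000 = 0x80.

F0 9F 9A 80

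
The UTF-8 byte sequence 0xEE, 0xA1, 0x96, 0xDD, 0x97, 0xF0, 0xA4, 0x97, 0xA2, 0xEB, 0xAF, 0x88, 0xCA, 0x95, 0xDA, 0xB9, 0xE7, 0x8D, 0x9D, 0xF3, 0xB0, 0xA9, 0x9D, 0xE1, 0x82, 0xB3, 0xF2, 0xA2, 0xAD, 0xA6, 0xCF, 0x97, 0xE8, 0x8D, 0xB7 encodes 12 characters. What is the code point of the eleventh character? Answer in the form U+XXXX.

Offset 0: leading byte 0xEE = 11101110 → 3-byte char #1 = EE A1 96.
Offset 3: leading byte 0xDD = 11011101 → 2-byte char #2 = DD 97.
Offset 5: leading byte 0xF0 = 11110000 → 4-byte char #3 = F0 A4 97 A2.
Offset 9: leading byte 0xEB = 11101011 → 3-byte char #4 = EB AF 88.
Offset 12: leading byte 0xCA = 11001010 → 2-byte char #5 = CA 95.
Offset 14: leading byte 0xDA = 11011010 → 2-byte char #6 = DA B9.
Offset 16: leading byte 0xE7 = 11100111 → 3-byte char #7 = E7 8D 9D.
Offset 19: leading byte 0xF3 = 11110011 → 4-byte char #8 = F3 B0 A9 9D.
Offset 23: leading byte 0xE1 = 11100001 → 3-byte char #9 = E1 82 B3.
Offset 26: leading byte 0xF2 = 11110010 → 4-byte char #10 = F2 A2 AD A6.
Offset 30: leading byte 0xCF = 11001111 → 2-byte char #11 = CF 97.
Leading byte 0xCF = 11001111 matches 110xxxxx → 2-byte sequence.
Byte 1: 0xCF = 11001111, payload 01111 (5 bits).
Byte 2: 0x97 = 10010111 (10xxxxxx ✓), payload 010111.
Concatenate: 01111010111 = 0x3D7 (11 bits → U+03D7).

U+03D7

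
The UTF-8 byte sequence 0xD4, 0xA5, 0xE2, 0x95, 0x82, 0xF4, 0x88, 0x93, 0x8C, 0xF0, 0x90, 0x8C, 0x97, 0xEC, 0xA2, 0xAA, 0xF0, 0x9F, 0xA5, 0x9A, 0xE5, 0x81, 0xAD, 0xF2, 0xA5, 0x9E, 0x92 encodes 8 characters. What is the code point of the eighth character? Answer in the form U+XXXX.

Offset 0: leading byte 0xD4 = 11010100 → 2-byte char #1 = D4 A5.
Offset 2: leading byte 0xE2 = 11100010 → 3-byte char #2 = E2 95 82.
Offset 5: leading byte 0xF4 = 11110100 → 4-byte char #3 = F4 88 93 8C.
Offset 9: leading byte 0xF0 = 11110000 → 4-byte char #4 = F0 90 8C 97.
Offset 13: leading byte 0xEC = 11101100 → 3-byte char #5 = EC A2 AA.
Offset 16: leading byte 0xF0 = 11110000 → 4-byte char #6 = F0 9F A5 9A.
Offset 20: leading byte 0xE5 = 11100101 → 3-byte char #7 = E5 81 AD.
Offset 23: leading byte 0xF2 = 11110010 → 4-byte char #8 = F2 A5 9E 92.
Leading byte 0xF2 = 11110010 matches 11110xxx → 4-byte sequence.
Byte 1: 0xF2 = 11110010, payload 010 (3 bits).
Byte 2: 0xA5 = 10100101 (10xxxxxx ✓), payload 100101.
Byte 3: 0x9E = 10011110 (10xxxxxx ✓), payload 011110.
Byte 4: 0x92 = 10010010 (10xxxxxx ✓), payload 010010.
Concatenate: 010100101011110010010 = 0xA5792 (21 bits → U+A5792).

U+A5792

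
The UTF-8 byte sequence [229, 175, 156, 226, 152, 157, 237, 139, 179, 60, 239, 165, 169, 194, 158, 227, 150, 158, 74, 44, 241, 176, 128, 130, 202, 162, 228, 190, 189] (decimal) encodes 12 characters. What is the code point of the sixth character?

Offset 0: leading byte 0xE5 = 11100101 → 3-byte char #1 = E5 AF 9C.
Offset 3: leading byte 0xE2 = 11100010 → 3-byte char #2 = E2 98 9D.
Offset 6: leading byte 0xED = 11101101 → 3-byte char #3 = ED 8B B3.
Offset 9: leading byte 0x3C = 00111100 → 1-byte char #4 = 3C.
Offset 10: leading byte 0xEF = 11101111 → 3-byte char #5 = EF A5 A9.
Offset 13: leading byte 0xC2 = 11000010 → 2-byte char #6 = C2 9E.
Leading byte 0xC2 = 11000010 matches 110xxxxx → 2-byte sequence.
Byte 1: 0xC2 = 11000010, payload 00010 (5 bits).
Byte 2: 0x9E = 10011110 (10xxxxxx ✓), payload 011110.
Concatenate: 00010011110 = 0x9E (11 bits → U+009E).

U+009E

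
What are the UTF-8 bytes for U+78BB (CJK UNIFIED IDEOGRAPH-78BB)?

E7 A2 BB

U+78BB = 0x78BB = 30907 decimal. In range U+0800–U+FFFF → 3-byte form: 1110xxxx 10xxxxxx 10xxxxxx.
Binary (16 bits): 0111100010111011.
Split 4+6+6: 0111 | 100010 | 111011.
Byte 1: 11100111 = 0xE7.
Byte 2: 10100010 = 0xA2.
Byte 3: 10111011 = 0xBB.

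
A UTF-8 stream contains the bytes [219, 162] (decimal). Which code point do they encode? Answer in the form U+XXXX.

U+06E2

Leading byte 0xDB = 11011011 matches 110xxxxx → 2-byte sequence.
Byte 1: 0xDB = 11011011, payload 11011 (5 bits).
Byte 2: 0xA2 = 10100010 (10xxxxxx ✓), payload 100010.
Concatenate: 11011100010 = 0x6E2 (11 bits → U+06E2).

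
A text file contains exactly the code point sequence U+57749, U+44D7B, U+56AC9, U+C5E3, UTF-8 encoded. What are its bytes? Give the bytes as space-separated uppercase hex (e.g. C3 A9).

U+57749: 4-byte form → F1 97 9D 89.
U+44D7B: 4-byte form → F1 84 B5 BB.
U+56AC9: 4-byte form → F1 96 AB 89.
U+C5E3: 3-byte form → EC 97 A3.
Concatenated (15 bytes): F1 97 9D 89 F1 84 B5 BB F1 96 AB 89 EC 97 A3.

F1 97 9D 89 F1 84 B5 BB F1 96 AB 89 EC 97 A3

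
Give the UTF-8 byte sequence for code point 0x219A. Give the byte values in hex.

U+219A = 0x219A = 8602 decimal. In range U+0800–U+FFFF → 3-byte form: 1110xxxx 10xxxxxx 10xxxxxx.
Binary (16 bits): 0010000110011010.
Split 4+6+6: 0010 | 000110 | 011010.
Byte 1: 11100010 = 0xE2.
Byte 2: 10000110 = 0x86.
Byte 3: 10011010 = 0x9A.

E2 86 9A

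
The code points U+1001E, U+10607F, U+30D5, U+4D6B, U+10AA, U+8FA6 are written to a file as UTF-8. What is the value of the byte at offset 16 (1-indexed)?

0x82

1-indexed offset 16 is 0-indexed offset 15.
U+1001E → 4-byte form F0 90 80 9E at offsets 0–3.
U+10607F → 4-byte form F4 86 81 BF at offsets 4–7.
U+30D5 → 3-byte form E3 83 95 at offsets 8–10.
U+4D6B → 3-byte form E4 B5 AB at offsets 11–13.
U+10AA → 3-byte form E1 82 AA at offsets 14–16.
Offset 15 falls in char 5's range; it's byte 2 of E1 82 AA = 0x82.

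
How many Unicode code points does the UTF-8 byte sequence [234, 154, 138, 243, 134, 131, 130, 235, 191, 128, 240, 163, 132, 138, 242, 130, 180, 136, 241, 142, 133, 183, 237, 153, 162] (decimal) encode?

7

Byte at offset 0: 0xEA = 11101010 → 3-byte char (#1). Advance 3.
Byte at offset 3: 0xF3 = 11110011 → 4-byte char (#2). Advance 4.
Byte at offset 7: 0xEB = 11101011 → 3-byte char (#3). Advance 3.
Byte at offset 10: 0xF0 = 11110000 → 4-byte char (#4). Advance 4.
Byte at offset 14: 0xF2 = 11110010 → 4-byte char (#5). Advance 4.
Byte at offset 18: 0xF1 = 11110001 → 4-byte char (#6). Advance 4.
Byte at offset 22: 0xED = 11101101 → 3-byte char (#7). Advance 3.
Reached end at offset 25 after 7 code points.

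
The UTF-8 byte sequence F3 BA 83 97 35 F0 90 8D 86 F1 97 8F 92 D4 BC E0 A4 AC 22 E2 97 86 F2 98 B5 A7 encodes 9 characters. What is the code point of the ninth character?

U+98D67

Offset 0: leading byte 0xF3 = 11110011 → 4-byte char #1 = F3 BA 83 97.
Offset 4: leading byte 0x35 = 00110101 → 1-byte char #2 = 35.
Offset 5: leading byte 0xF0 = 11110000 → 4-byte char #3 = F0 90 8D 86.
Offset 9: leading byte 0xF1 = 11110001 → 4-byte char #4 = F1 97 8F 92.
Offset 13: leading byte 0xD4 = 11010100 → 2-byte char #5 = D4 BC.
Offset 15: leading byte 0xE0 = 11100000 → 3-byte char #6 = E0 A4 AC.
Offset 18: leading byte 0x22 = 00100010 → 1-byte char #7 = 22.
Offset 19: leading byte 0xE2 = 11100010 → 3-byte char #8 = E2 97 86.
Offset 22: leading byte 0xF2 = 11110010 → 4-byte char #9 = F2 98 B5 A7.
Leading byte 0xF2 = 11110010 matches 11110xxx → 4-byte sequence.
Byte 1: 0xF2 = 11110010, payload 010 (3 bits).
Byte 2: 0x98 = 10011000 (10xxxxxx ✓), payload 011000.
Byte 3: 0xB5 = 10110101 (10xxxxxx ✓), payload 110101.
Byte 4: 0xA7 = 10100111 (10xxxxxx ✓), payload 100111.
Concatenate: 010011000110101100111 = 0x98D67 (21 bits → U+98D67).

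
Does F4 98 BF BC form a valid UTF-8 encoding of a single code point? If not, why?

invalid (encodes a value above U+10FFFF)

Leading byte 0xF4 = 11110100 → 4-byte form.
Payload = 0x118FFC, which exceeds U+10FFFF, the maximum Unicode code point. (Leading bytes F5–FF, or F4 followed by ≥ 0x90, are invalid.)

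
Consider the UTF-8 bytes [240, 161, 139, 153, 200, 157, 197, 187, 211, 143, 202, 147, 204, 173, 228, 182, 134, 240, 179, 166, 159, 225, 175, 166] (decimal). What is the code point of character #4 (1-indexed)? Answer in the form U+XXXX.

U+04CF

Offset 0: leading byte 0xF0 = 11110000 → 4-byte char #1 = F0 A1 8B 99.
Offset 4: leading byte 0xC8 = 11001000 → 2-byte char #2 = C8 9D.
Offset 6: leading byte 0xC5 = 11000101 → 2-byte char #3 = C5 BB.
Offset 8: leading byte 0xD3 = 11010011 → 2-byte char #4 = D3 8F.
Leading byte 0xD3 = 11010011 matches 110xxxxx → 2-byte sequence.
Byte 1: 0xD3 = 11010011, payload 10011 (5 bits).
Byte 2: 0x8F = 10001111 (10xxxxxx ✓), payload 001111.
Concatenate: 10011001111 = 0x4CF (11 bits → U+04CF).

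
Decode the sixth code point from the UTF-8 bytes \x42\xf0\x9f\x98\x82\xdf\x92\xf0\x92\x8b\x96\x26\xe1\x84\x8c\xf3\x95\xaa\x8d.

Offset 0: leading byte 0x42 = 01000010 → 1-byte char #1 = 42.
Offset 1: leading byte 0xF0 = 11110000 → 4-byte char #2 = F0 9F 98 82.
Offset 5: leading byte 0xDF = 11011111 → 2-byte char #3 = DF 92.
Offset 7: leading byte 0xF0 = 11110000 → 4-byte char #4 = F0 92 8B 96.
Offset 11: leading byte 0x26 = 00100110 → 1-byte char #5 = 26.
Offset 12: leading byte 0xE1 = 11100001 → 3-byte char #6 = E1 84 8C.
Leading byte 0xE1 = 11100001 matches 1110xxxx → 3-byte sequence.
Byte 1: 0xE1 = 11100001, payload 0001 (4 bits).
Byte 2: 0x84 = 10000100 (10xxxxxx ✓), payload 000100.
Byte 3: 0x8C = 10001100 (10xxxxxx ✓), payload 001100.
Concatenate: 0001000100001100 = 0x110C (16 bits → U+110C).

U+110C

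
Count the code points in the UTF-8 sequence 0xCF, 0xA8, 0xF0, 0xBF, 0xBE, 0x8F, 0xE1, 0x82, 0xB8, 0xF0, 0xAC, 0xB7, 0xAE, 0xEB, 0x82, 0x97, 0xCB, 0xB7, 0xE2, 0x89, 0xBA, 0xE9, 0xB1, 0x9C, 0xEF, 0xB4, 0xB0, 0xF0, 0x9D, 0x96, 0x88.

10

Byte at offset 0: 0xCF = 11001111 → 2-byte char (#1). Advance 2.
Byte at offset 2: 0xF0 = 11110000 → 4-byte char (#2). Advance 4.
Byte at offset 6: 0xE1 = 11100001 → 3-byte char (#3). Advance 3.
Byte at offset 9: 0xF0 = 11110000 → 4-byte char (#4). Advance 4.
Byte at offset 13: 0xEB = 11101011 → 3-byte char (#5). Advance 3.
Byte at offset 16: 0xCB = 11001011 → 2-byte char (#6). Advance 2.
Byte at offset 18: 0xE2 = 11100010 → 3-byte char (#7). Advance 3.
Byte at offset 21: 0xE9 = 11101001 → 3-byte char (#8). Advance 3.
Byte at offset 24: 0xEF = 11101111 → 3-byte char (#9). Advance 3.
Byte at offset 27: 0xF0 = 11110000 → 4-byte char (#10). Advance 4.
Reached end at offset 31 after 10 code points.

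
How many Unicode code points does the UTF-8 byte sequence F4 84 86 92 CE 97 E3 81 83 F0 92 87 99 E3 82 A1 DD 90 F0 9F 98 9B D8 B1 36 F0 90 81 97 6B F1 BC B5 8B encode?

12

Byte at offset 0: 0xF4 = 11110100 → 4-byte char (#1). Advance 4.
Byte at offset 4: 0xCE = 11001110 → 2-byte char (#2). Advance 2.
Byte at offset 6: 0xE3 = 11100011 → 3-byte char (#3). Advance 3.
Byte at offset 9: 0xF0 = 11110000 → 4-byte char (#4). Advance 4.
Byte at offset 13: 0xE3 = 11100011 → 3-byte char (#5). Advance 3.
Byte at offset 16: 0xDD = 11011101 → 2-byte char (#6). Advance 2.
Byte at offset 18: 0xF0 = 11110000 → 4-byte char (#7). Advance 4.
Byte at offset 22: 0xD8 = 11011000 → 2-byte char (#8). Advance 2.
Byte at offset 24: 0x36 = 00110110 → 1-byte char (#9). Advance 1.
Byte at offset 25: 0xF0 = 11110000 → 4-byte char (#10). Advance 4.
Byte at offset 29: 0x6B = 01101011 → 1-byte char (#11). Advance 1.
Byte at offset 30: 0xF1 = 11110001 → 4-byte char (#12). Advance 4.
Reached end at offset 34 after 12 code points.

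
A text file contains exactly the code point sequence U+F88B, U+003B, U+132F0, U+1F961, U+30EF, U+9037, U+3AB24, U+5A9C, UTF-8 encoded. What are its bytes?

U+F88B: 3-byte form → EF A2 8B.
U+003B: 1-byte form → 3B.
U+132F0: 4-byte form → F0 93 8B B0.
U+1F961: 4-byte form → F0 9F A5 A1.
U+30EF: 3-byte form → E3 83 AF.
U+9037: 3-byte form → E9 80 B7.
U+3AB24: 4-byte form → F0 BA AC A4.
U+5A9C: 3-byte form → E5 AA 9C.
Concatenated (25 bytes): EF A2 8B 3B F0 93 8B B0 F0 9F A5 A1 E3 83 AF E9 80 B7 F0 BA AC A4 E5 AA 9C.

EF A2 8B 3B F0 93 8B B0 F0 9F A5 A1 E3 83 AF E9 80 B7 F0 BA AC A4 E5 AA 9C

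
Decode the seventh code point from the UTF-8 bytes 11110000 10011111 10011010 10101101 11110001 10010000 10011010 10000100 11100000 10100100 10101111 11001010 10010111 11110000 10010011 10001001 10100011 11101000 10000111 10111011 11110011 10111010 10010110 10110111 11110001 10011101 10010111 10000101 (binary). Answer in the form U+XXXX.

U+FA5B7

Offset 0: leading byte 0xF0 = 11110000 → 4-byte char #1 = F0 9F 9A AD.
Offset 4: leading byte 0xF1 = 11110001 → 4-byte char #2 = F1 90 9A 84.
Offset 8: leading byte 0xE0 = 11100000 → 3-byte char #3 = E0 A4 AF.
Offset 11: leading byte 0xCA = 11001010 → 2-byte char #4 = CA 97.
Offset 13: leading byte 0xF0 = 11110000 → 4-byte char #5 = F0 93 89 A3.
Offset 17: leading byte 0xE8 = 11101000 → 3-byte char #6 = E8 87 BB.
Offset 20: leading byte 0xF3 = 11110011 → 4-byte char #7 = F3 BA 96 B7.
Leading byte 0xF3 = 11110011 matches 11110xxx → 4-byte sequence.
Byte 1: 0xF3 = 11110011, payload 011 (3 bits).
Byte 2: 0xBA = 10111010 (10xxxxxx ✓), payload 111010.
Byte 3: 0x96 = 10010110 (10xxxxxx ✓), payload 010110.
Byte 4: 0xB7 = 10110111 (10xxxxxx ✓), payload 110111.
Concatenate: 011111010010110110111 = 0xFA5B7 (21 bits → U+FA5B7).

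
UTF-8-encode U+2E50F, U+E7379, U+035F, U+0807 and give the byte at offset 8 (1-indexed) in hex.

0xB9

1-indexed offset 8 is 0-indexed offset 7.
U+2E50F → 4-byte form F0 AE 94 8F at offsets 0–3.
U+E7379 → 4-byte form F3 A7 8D B9 at offsets 4–7.
Offset 7 falls in char 2's range; it's byte 4 of F3 A7 8D B9 = 0xB9.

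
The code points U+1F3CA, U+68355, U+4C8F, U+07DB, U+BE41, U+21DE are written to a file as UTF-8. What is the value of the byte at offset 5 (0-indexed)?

0xA8

U+1F3CA → 4-byte form F0 9F 8F 8A at offsets 0–3.
U+68355 → 4-byte form F1 A8 8D 95 at offsets 4–7.
Offset 5 falls in char 2's range; it's byte 2 of F1 A8 8D 95 = 0xA8.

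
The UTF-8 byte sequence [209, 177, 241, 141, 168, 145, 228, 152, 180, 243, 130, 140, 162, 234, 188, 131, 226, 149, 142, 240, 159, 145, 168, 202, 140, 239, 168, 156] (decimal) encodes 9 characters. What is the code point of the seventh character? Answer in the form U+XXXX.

U+1F468

Offset 0: leading byte 0xD1 = 11010001 → 2-byte char #1 = D1 B1.
Offset 2: leading byte 0xF1 = 11110001 → 4-byte char #2 = F1 8D A8 91.
Offset 6: leading byte 0xE4 = 11100100 → 3-byte char #3 = E4 98 B4.
Offset 9: leading byte 0xF3 = 11110011 → 4-byte char #4 = F3 82 8C A2.
Offset 13: leading byte 0xEA = 11101010 → 3-byte char #5 = EA BC 83.
Offset 16: leading byte 0xE2 = 11100010 → 3-byte char #6 = E2 95 8E.
Offset 19: leading byte 0xF0 = 11110000 → 4-byte char #7 = F0 9F 91 A8.
Leading byte 0xF0 = 11110000 matches 11110xxx → 4-byte sequence.
Byte 1: 0xF0 = 11110000, payload 000 (3 bits).
Byte 2: 0x9F = 10011111 (10xxxxxx ✓), payload 011111.
Byte 3: 0x91 = 10010001 (10xxxxxx ✓), payload 010001.
Byte 4: 0xA8 = 10101000 (10xxxxxx ✓), payload 101000.
Concatenate: 000011111010001101000 = 0x1F468 (21 bits → U+1F468).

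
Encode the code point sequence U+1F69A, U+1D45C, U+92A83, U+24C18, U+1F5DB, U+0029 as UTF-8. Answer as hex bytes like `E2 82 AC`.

F0 9F 9A 9A F0 9D 91 9C F2 92 AA 83 F0 A4 B0 98 F0 9F 97 9B 29

U+1F69A: 4-byte form → F0 9F 9A 9A.
U+1D45C: 4-byte form → F0 9D 91 9C.
U+92A83: 4-byte form → F2 92 AA 83.
U+24C18: 4-byte form → F0 A4 B0 98.
U+1F5DB: 4-byte form → F0 9F 97 9B.
U+0029: 1-byte form → 29.
Concatenated (21 bytes): F0 9F 9A 9A F0 9D 91 9C F2 92 AA 83 F0 A4 B0 98 F0 9F 97 9B 29.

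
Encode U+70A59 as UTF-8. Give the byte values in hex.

U+70A59 = 0x70A59 = 461401 decimal. In range U+10000–U+10FFFF → 4-byte form: 11110xxx 10xxxxxx 10xxxxxx 10xxxxxx.
Binary (21 bits): 001110000101001011001.
Split 3+6+6+6: 001 | 110000 | 101001 | 011001.
Byte 1: 11110001 = 0xF1.
Byte 2: 10110000 = 0xB0.
Byte 3: 10101001 = 0xA9.
Byte 4: 10011001 = 0x99.

F1 B0 A9 99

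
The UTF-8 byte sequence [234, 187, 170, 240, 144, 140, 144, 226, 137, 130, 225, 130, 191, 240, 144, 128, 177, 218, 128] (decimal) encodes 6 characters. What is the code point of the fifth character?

Offset 0: leading byte 0xEA = 11101010 → 3-byte char #1 = EA BB AA.
Offset 3: leading byte 0xF0 = 11110000 → 4-byte char #2 = F0 90 8C 90.
Offset 7: leading byte 0xE2 = 11100010 → 3-byte char #3 = E2 89 82.
Offset 10: leading byte 0xE1 = 11100001 → 3-byte char #4 = E1 82 BF.
Offset 13: leading byte 0xF0 = 11110000 → 4-byte char #5 = F0 90 80 B1.
Leading byte 0xF0 = 11110000 matches 11110xxx → 4-byte sequence.
Byte 1: 0xF0 = 11110000, payload 000 (3 bits).
Byte 2: 0x90 = 10010000 (10xxxxxx ✓), payload 010000.
Byte 3: 0x80 = 10000000 (10xxxxxx ✓), payload 000000.
Byte 4: 0xB1 = 10110001 (10xxxxxx ✓), payload 110001.
Concatenate: 000010000000000110001 = 0x10031 (21 bits → U+10031).

U+10031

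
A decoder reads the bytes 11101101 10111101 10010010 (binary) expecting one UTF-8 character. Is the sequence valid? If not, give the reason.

invalid (encodes a surrogate (U+D800–U+DFFF))

Structurally a 3-byte sequence; payload = 0xDF52.
But 0xDF52 is in U+D800–U+DFFF, the surrogate range. Surrogates are not Unicode scalar values and are forbidden in UTF-8.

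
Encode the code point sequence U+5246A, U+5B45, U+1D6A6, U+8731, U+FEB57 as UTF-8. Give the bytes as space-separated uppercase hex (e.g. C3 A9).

F1 92 91 AA E5 AD 85 F0 9D 9A A6 E8 9C B1 F3 BE AD 97

U+5246A: 4-byte form → F1 92 91 AA.
U+5B45: 3-byte form → E5 AD 85.
U+1D6A6: 4-byte form → F0 9D 9A A6.
U+8731: 3-byte form → E8 9C B1.
U+FEB57: 4-byte form → F3 BE AD 97.
Concatenated (18 bytes): F1 92 91 AA E5 AD 85 F0 9D 9A A6 E8 9C B1 F3 BE AD 97.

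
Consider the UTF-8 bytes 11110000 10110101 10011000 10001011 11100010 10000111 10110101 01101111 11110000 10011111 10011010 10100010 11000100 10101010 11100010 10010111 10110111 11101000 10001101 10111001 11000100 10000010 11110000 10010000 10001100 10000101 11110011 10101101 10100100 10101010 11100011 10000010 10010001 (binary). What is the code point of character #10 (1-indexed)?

U+ED92A

Offset 0: leading byte 0xF0 = 11110000 → 4-byte char #1 = F0 B5 98 8B.
Offset 4: leading byte 0xE2 = 11100010 → 3-byte char #2 = E2 87 B5.
Offset 7: leading byte 0x6F = 01101111 → 1-byte char #3 = 6F.
Offset 8: leading byte 0xF0 = 11110000 → 4-byte char #4 = F0 9F 9A A2.
Offset 12: leading byte 0xC4 = 11000100 → 2-byte char #5 = C4 AA.
Offset 14: leading byte 0xE2 = 11100010 → 3-byte char #6 = E2 97 B7.
Offset 17: leading byte 0xE8 = 11101000 → 3-byte char #7 = E8 8D B9.
Offset 20: leading byte 0xC4 = 11000100 → 2-byte char #8 = C4 82.
Offset 22: leading byte 0xF0 = 11110000 → 4-byte char #9 = F0 90 8C 85.
Offset 26: leading byte 0xF3 = 11110011 → 4-byte char #10 = F3 AD A4 AA.
Leading byte 0xF3 = 11110011 matches 11110xxx → 4-byte sequence.
Byte 1: 0xF3 = 11110011, payload 011 (3 bits).
Byte 2: 0xAD = 10101101 (10xxxxxx ✓), payload 101101.
Byte 3: 0xA4 = 10100100 (10xxxxxx ✓), payload 100100.
Byte 4: 0xAA = 10101010 (10xxxxxx ✓), payload 101010.
Concatenate: 011101101100100101010 = 0xED92A (21 bits → U+ED92A).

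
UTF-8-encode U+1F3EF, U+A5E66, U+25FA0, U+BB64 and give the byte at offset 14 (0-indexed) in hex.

0xA4

U+1F3EF → 4-byte form F0 9F 8F AF at offsets 0–3.
U+A5E66 → 4-byte form F2 A5 B9 A6 at offsets 4–7.
U+25FA0 → 4-byte form F0 A5 BE A0 at offsets 8–11.
U+BB64 → 3-byte form EB AD A4 at offsets 12–14.
Offset 14 falls in char 4's range; it's byte 3 of EB AD A4 = 0xA4.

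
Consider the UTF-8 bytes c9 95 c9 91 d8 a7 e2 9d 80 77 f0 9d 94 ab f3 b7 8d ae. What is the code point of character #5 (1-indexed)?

Offset 0: leading byte 0xC9 = 11001001 → 2-byte char #1 = C9 95.
Offset 2: leading byte 0xC9 = 11001001 → 2-byte char #2 = C9 91.
Offset 4: leading byte 0xD8 = 11011000 → 2-byte char #3 = D8 A7.
Offset 6: leading byte 0xE2 = 11100010 → 3-byte char #4 = E2 9D 80.
Offset 9: leading byte 0x77 = 01110111 → 1-byte char #5 = 77.
Leading byte 0x77 = 01110111 matches 0xxxxxxx → 1-byte sequence.
Byte 1: 0x77 = 01110111, payload 1110111 (7 bits).
Concatenate: 1110111 = 0x77 (7 bits → U+0077).

U+0077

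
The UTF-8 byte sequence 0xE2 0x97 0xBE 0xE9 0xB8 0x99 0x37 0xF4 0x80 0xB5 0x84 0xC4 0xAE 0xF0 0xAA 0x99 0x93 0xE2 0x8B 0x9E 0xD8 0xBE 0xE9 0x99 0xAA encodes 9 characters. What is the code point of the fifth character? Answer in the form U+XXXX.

Offset 0: leading byte 0xE2 = 11100010 → 3-byte char #1 = E2 97 BE.
Offset 3: leading byte 0xE9 = 11101001 → 3-byte char #2 = E9 B8 99.
Offset 6: leading byte 0x37 = 00110111 → 1-byte char #3 = 37.
Offset 7: leading byte 0xF4 = 11110100 → 4-byte char #4 = F4 80 B5 84.
Offset 11: leading byte 0xC4 = 11000100 → 2-byte char #5 = C4 AE.
Leading byte 0xC4 = 11000100 matches 110xxxxx → 2-byte sequence.
Byte 1: 0xC4 = 11000100, payload 00100 (5 bits).
Byte 2: 0xAE = 10101110 (10xxxxxx ✓), payload 101110.
Concatenate: 00100101110 = 0x12E (11 bits → U+012E).

U+012E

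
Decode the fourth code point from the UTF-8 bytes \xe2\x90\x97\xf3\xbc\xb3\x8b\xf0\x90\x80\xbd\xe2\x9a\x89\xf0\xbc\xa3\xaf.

Offset 0: leading byte 0xE2 = 11100010 → 3-byte char #1 = E2 90 97.
Offset 3: leading byte 0xF3 = 11110011 → 4-byte char #2 = F3 BC B3 8B.
Offset 7: leading byte 0xF0 = 11110000 → 4-byte char #3 = F0 90 80 BD.
Offset 11: leading byte 0xE2 = 11100010 → 3-byte char #4 = E2 9A 89.
Leading byte 0xE2 = 11100010 matches 1110xxxx → 3-byte sequence.
Byte 1: 0xE2 = 11100010, payload 0010 (4 bits).
Byte 2: 0x9A = 10011010 (10xxxxxx ✓), payload 011010.
Byte 3: 0x89 = 10001001 (10xxxxxx ✓), payload 001001.
Concatenate: 0010011010001001 = 0x2689 (16 bits → U+2689).

U+2689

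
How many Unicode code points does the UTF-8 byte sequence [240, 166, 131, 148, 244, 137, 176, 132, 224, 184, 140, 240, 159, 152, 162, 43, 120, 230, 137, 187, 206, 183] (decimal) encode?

8

Byte at offset 0: 0xF0 = 11110000 → 4-byte char (#1). Advance 4.
Byte at offset 4: 0xF4 = 11110100 → 4-byte char (#2). Advance 4.
Byte at offset 8: 0xE0 = 11100000 → 3-byte char (#3). Advance 3.
Byte at offset 11: 0xF0 = 11110000 → 4-byte char (#4). Advance 4.
Byte at offset 15: 0x2B = 00101011 → 1-byte char (#5). Advance 1.
Byte at offset 16: 0x78 = 01111000 → 1-byte char (#6). Advance 1.
Byte at offset 17: 0xE6 = 11100110 → 3-byte char (#7). Advance 3.
Byte at offset 20: 0xCE = 11001110 → 2-byte char (#8). Advance 2.
Reached end at offset 22 after 8 code points.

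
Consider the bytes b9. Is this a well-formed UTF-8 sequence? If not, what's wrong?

invalid (continuation byte with no leading byte)

Byte 0xB9 = 10111001 has the form 10xxxxxx — a continuation byte — but there is no preceding leading byte.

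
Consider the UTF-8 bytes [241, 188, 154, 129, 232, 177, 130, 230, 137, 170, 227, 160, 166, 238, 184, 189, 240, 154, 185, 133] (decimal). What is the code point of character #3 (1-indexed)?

Offset 0: leading byte 0xF1 = 11110001 → 4-byte char #1 = F1 BC 9A 81.
Offset 4: leading byte 0xE8 = 11101000 → 3-byte char #2 = E8 B1 82.
Offset 7: leading byte 0xE6 = 11100110 → 3-byte char #3 = E6 89 AA.
Leading byte 0xE6 = 11100110 matches 1110xxxx → 3-byte sequence.
Byte 1: 0xE6 = 11100110, payload 0110 (4 bits).
Byte 2: 0x89 = 10001001 (10xxxxxx ✓), payload 001001.
Byte 3: 0xAA = 10101010 (10xxxxxx ✓), payload 101010.
Concatenate: 0110001001101010 = 0x626A (16 bits → U+626A).

U+626A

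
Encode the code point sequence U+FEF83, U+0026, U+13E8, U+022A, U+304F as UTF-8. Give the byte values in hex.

F3 BE BE 83 26 E1 8F A8 C8 AA E3 81 8F

U+FEF83: 4-byte form → F3 BE BE 83.
U+0026: 1-byte form → 26.
U+13E8: 3-byte form → E1 8F A8.
U+022A: 2-byte form → C8 AA.
U+304F: 3-byte form → E3 81 8F.
Concatenated (13 bytes): F3 BE BE 83 26 E1 8F A8 C8 AA E3 81 8F.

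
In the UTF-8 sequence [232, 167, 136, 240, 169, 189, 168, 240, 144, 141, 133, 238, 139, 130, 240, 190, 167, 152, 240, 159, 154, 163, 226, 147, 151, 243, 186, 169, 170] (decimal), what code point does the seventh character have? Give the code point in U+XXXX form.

U+24D7

Offset 0: leading byte 0xE8 = 11101000 → 3-byte char #1 = E8 A7 88.
Offset 3: leading byte 0xF0 = 11110000 → 4-byte char #2 = F0 A9 BD A8.
Offset 7: leading byte 0xF0 = 11110000 → 4-byte char #3 = F0 90 8D 85.
Offset 11: leading byte 0xEE = 11101110 → 3-byte char #4 = EE 8B 82.
Offset 14: leading byte 0xF0 = 11110000 → 4-byte char #5 = F0 BE A7 98.
Offset 18: leading byte 0xF0 = 11110000 → 4-byte char #6 = F0 9F 9A A3.
Offset 22: leading byte 0xE2 = 11100010 → 3-byte char #7 = E2 93 97.
Leading byte 0xE2 = 11100010 matches 1110xxxx → 3-byte sequence.
Byte 1: 0xE2 = 11100010, payload 0010 (4 bits).
Byte 2: 0x93 = 10010011 (10xxxxxx ✓), payload 010011.
Byte 3: 0x97 = 10010111 (10xxxxxx ✓), payload 010111.
Concatenate: 0010010011010111 = 0x24D7 (16 bits → U+24D7).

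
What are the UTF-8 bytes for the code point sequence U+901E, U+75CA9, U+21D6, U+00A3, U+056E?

U+901E: 3-byte form → E9 80 9E.
U+75CA9: 4-byte form → F1 B5 B2 A9.
U+21D6: 3-byte form → E2 87 96.
U+00A3: 2-byte form → C2 A3.
U+056E: 2-byte form → D5 AE.
Concatenated (14 bytes): E9 80 9E F1 B5 B2 A9 E2 87 96 C2 A3 D5 AE.

E9 80 9E F1 B5 B2 A9 E2 87 96 C2 A3 D5 AE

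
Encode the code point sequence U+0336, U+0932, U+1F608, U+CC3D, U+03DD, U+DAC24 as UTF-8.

CC B6 E0 A4 B2 F0 9F 98 88 EC B0 BD CF 9D F3 9A B0 A4

U+0336: 2-byte form → CC B6.
U+0932: 3-byte form → E0 A4 B2.
U+1F608: 4-byte form → F0 9F 98 88.
U+CC3D: 3-byte form → EC B0 BD.
U+03DD: 2-byte form → CF 9D.
U+DAC24: 4-byte form → F3 9A B0 A4.
Concatenated (18 bytes): CC B6 E0 A4 B2 F0 9F 98 88 EC B0 BD CF 9D F3 9A B0 A4.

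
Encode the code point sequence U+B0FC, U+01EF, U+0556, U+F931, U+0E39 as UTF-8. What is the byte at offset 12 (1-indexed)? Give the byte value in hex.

1-indexed offset 12 is 0-indexed offset 11.
U+B0FC → 3-byte form EB 83 BC at offsets 0–2.
U+01EF → 2-byte form C7 AF at offsets 3–4.
U+0556 → 2-byte form D5 96 at offsets 5–6.
U+F931 → 3-byte form EF A4 B1 at offsets 7–9.
U+0E39 → 3-byte form E0 B8 B9 at offsets 10–12.
Offset 11 falls in char 5's range; it's byte 2 of E0 B8 B9 = 0xB8.

0xB8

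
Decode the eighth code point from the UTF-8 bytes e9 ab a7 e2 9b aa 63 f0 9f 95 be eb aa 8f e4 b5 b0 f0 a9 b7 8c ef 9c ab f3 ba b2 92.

U+F72B

Offset 0: leading byte 0xE9 = 11101001 → 3-byte char #1 = E9 AB A7.
Offset 3: leading byte 0xE2 = 11100010 → 3-byte char #2 = E2 9B AA.
Offset 6: leading byte 0x63 = 01100011 → 1-byte char #3 = 63.
Offset 7: leading byte 0xF0 = 11110000 → 4-byte char #4 = F0 9F 95 BE.
Offset 11: leading byte 0xEB = 11101011 → 3-byte char #5 = EB AA 8F.
Offset 14: leading byte 0xE4 = 11100100 → 3-byte char #6 = E4 B5 B0.
Offset 17: leading byte 0xF0 = 11110000 → 4-byte char #7 = F0 A9 B7 8C.
Offset 21: leading byte 0xEF = 11101111 → 3-byte char #8 = EF 9C AB.
Leading byte 0xEF = 11101111 matches 1110xxxx → 3-byte sequence.
Byte 1: 0xEF = 11101111, payload 1111 (4 bits).
Byte 2: 0x9C = 10011100 (10xxxxxx ✓), payload 011100.
Byte 3: 0xAB = 10101011 (10xxxxxx ✓), payload 101011.
Concatenate: 1111011100101011 = 0xF72B (16 bits → U+F72B).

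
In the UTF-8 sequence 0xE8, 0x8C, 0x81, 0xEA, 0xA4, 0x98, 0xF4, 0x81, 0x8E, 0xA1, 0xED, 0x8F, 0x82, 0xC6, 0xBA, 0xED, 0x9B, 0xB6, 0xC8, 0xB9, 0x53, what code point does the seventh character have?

Offset 0: leading byte 0xE8 = 11101000 → 3-byte char #1 = E8 8C 81.
Offset 3: leading byte 0xEA = 11101010 → 3-byte char #2 = EA A4 98.
Offset 6: leading byte 0xF4 = 11110100 → 4-byte char #3 = F4 81 8E A1.
Offset 10: leading byte 0xED = 11101101 → 3-byte char #4 = ED 8F 82.
Offset 13: leading byte 0xC6 = 11000110 → 2-byte char #5 = C6 BA.
Offset 15: leading byte 0xED = 11101101 → 3-byte char #6 = ED 9B B6.
Offset 18: leading byte 0xC8 = 11001000 → 2-byte char #7 = C8 B9.
Leading byte 0xC8 = 11001000 matches 110xxxxx → 2-byte sequence.
Byte 1: 0xC8 = 11001000, payload 01000 (5 bits).
Byte 2: 0xB9 = 10111001 (10xxxxxx ✓), payload 111001.
Concatenate: 01000111001 = 0x239 (11 bits → U+0239).

U+0239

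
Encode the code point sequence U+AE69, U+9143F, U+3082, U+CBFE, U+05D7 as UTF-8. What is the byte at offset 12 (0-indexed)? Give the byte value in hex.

U+AE69 → 3-byte form EA B9 A9 at offsets 0–2.
U+9143F → 4-byte form F2 91 90 BF at offsets 3–6.
U+3082 → 3-byte form E3 82 82 at offsets 7–9.
U+CBFE → 3-byte form EC AF BE at offsets 10–12.
Offset 12 falls in char 4's range; it's byte 3 of EC AF BE = 0xBE.

0xBE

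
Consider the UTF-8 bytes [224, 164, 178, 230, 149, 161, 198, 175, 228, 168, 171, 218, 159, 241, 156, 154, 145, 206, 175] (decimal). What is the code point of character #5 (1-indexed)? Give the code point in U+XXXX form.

U+069F

Offset 0: leading byte 0xE0 = 11100000 → 3-byte char #1 = E0 A4 B2.
Offset 3: leading byte 0xE6 = 11100110 → 3-byte char #2 = E6 95 A1.
Offset 6: leading byte 0xC6 = 11000110 → 2-byte char #3 = C6 AF.
Offset 8: leading byte 0xE4 = 11100100 → 3-byte char #4 = E4 A8 AB.
Offset 11: leading byte 0xDA = 11011010 → 2-byte char #5 = DA 9F.
Leading byte 0xDA = 11011010 matches 110xxxxx → 2-byte sequence.
Byte 1: 0xDA = 11011010, payload 11010 (5 bits).
Byte 2: 0x9F = 10011111 (10xxxxxx ✓), payload 011111.
Concatenate: 11010011111 = 0x69F (11 bits → U+069F).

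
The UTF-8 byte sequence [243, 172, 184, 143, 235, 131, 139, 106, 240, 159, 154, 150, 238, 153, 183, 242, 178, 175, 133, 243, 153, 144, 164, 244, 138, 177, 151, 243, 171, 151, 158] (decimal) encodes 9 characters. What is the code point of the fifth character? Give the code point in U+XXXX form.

Offset 0: leading byte 0xF3 = 11110011 → 4-byte char #1 = F3 AC B8 8F.
Offset 4: leading byte 0xEB = 11101011 → 3-byte char #2 = EB 83 8B.
Offset 7: leading byte 0x6A = 01101010 → 1-byte char #3 = 6A.
Offset 8: leading byte 0xF0 = 11110000 → 4-byte char #4 = F0 9F 9A 96.
Offset 12: leading byte 0xEE = 11101110 → 3-byte char #5 = EE 99 B7.
Leading byte 0xEE = 11101110 matches 1110xxxx → 3-byte sequence.
Byte 1: 0xEE = 11101110, payload 1110 (4 bits).
Byte 2: 0x99 = 10011001 (10xxxxxx ✓), payload 011001.
Byte 3: 0xB7 = 10110111 (10xxxxxx ✓), payload 110111.
Concatenate: 1110011001110111 = 0xE677 (16 bits → U+E677).

U+E677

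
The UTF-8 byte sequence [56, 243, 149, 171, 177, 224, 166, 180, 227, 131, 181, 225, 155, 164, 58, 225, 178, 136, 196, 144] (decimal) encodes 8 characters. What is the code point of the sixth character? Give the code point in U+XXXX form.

U+003A

Offset 0: leading byte 0x38 = 00111000 → 1-byte char #1 = 38.
Offset 1: leading byte 0xF3 = 11110011 → 4-byte char #2 = F3 95 AB B1.
Offset 5: leading byte 0xE0 = 11100000 → 3-byte char #3 = E0 A6 B4.
Offset 8: leading byte 0xE3 = 11100011 → 3-byte char #4 = E3 83 B5.
Offset 11: leading byte 0xE1 = 11100001 → 3-byte char #5 = E1 9B A4.
Offset 14: leading byte 0x3A = 00111010 → 1-byte char #6 = 3A.
Leading byte 0x3A = 00111010 matches 0xxxxxxx → 1-byte sequence.
Byte 1: 0x3A = 00111010, payload 0111010 (7 bits).
Concatenate: 0111010 = 0x3A (7 bits → U+003A).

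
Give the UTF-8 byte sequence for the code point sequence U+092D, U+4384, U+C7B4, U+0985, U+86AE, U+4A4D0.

E0 A4 AD E4 8E 84 EC 9E B4 E0 A6 85 E8 9A AE F1 8A 93 90

U+092D: 3-byte form → E0 A4 AD.
U+4384: 3-byte form → E4 8E 84.
U+C7B4: 3-byte form → EC 9E B4.
U+0985: 3-byte form → E0 A6 85.
U+86AE: 3-byte form → E8 9A AE.
U+4A4D0: 4-byte form → F1 8A 93 90.
Concatenated (19 bytes): E0 A4 AD E4 8E 84 EC 9E B4 E0 A6 85 E8 9A AE F1 8A 93 90.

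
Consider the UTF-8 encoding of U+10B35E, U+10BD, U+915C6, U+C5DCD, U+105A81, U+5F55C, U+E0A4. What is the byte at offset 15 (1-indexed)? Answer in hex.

0x8D

1-indexed offset 15 is 0-indexed offset 14.
U+10B35E → 4-byte form F4 8B 8D 9E at offsets 0–3.
U+10BD → 3-byte form E1 82 BD at offsets 4–6.
U+915C6 → 4-byte form F2 91 97 86 at offsets 7–10.
U+C5DCD → 4-byte form F3 85 B7 8D at offsets 11–14.
Offset 14 falls in char 4's range; it's byte 4 of F3 85 B7 8D = 0x8D.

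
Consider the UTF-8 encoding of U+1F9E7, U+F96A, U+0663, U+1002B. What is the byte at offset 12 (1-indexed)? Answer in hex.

0x80

1-indexed offset 12 is 0-indexed offset 11.
U+1F9E7 → 4-byte form F0 9F A7 A7 at offsets 0–3.
U+F96A → 3-byte form EF A5 AA at offsets 4–6.
U+0663 → 2-byte form D9 A3 at offsets 7–8.
U+1002B → 4-byte form F0 90 80 AB at offsets 9–12.
Offset 11 falls in char 4's range; it's byte 3 of F0 90 80 AB = 0x80.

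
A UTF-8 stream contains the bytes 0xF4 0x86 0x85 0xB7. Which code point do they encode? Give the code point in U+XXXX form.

U+106177

Leading byte 0xF4 = 11110100 matches 11110xxx → 4-byte sequence.
Byte 1: 0xF4 = 11110100, payload 100 (3 bits).
Byte 2: 0x86 = 10000110 (10xxxxxx ✓), payload 000110.
Byte 3: 0x85 = 10000101 (10xxxxxx ✓), payload 000101.
Byte 4: 0xB7 = 10110111 (10xxxxxx ✓), payload 110111.
Concatenate: 100000110000101110111 = 0x106177 (21 bits → U+106177).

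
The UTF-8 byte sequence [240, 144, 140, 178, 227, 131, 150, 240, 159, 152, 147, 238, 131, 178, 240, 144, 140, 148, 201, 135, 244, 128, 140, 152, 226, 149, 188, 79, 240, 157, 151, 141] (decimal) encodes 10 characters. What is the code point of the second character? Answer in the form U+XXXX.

U+30D6

Offset 0: leading byte 0xF0 = 11110000 → 4-byte char #1 = F0 90 8C B2.
Offset 4: leading byte 0xE3 = 11100011 → 3-byte char #2 = E3 83 96.
Leading byte 0xE3 = 11100011 matches 1110xxxx → 3-byte sequence.
Byte 1: 0xE3 = 11100011, payload 0011 (4 bits).
Byte 2: 0x83 = 10000011 (10xxxxxx ✓), payload 000011.
Byte 3: 0x96 = 10010110 (10xxxxxx ✓), payload 010110.
Concatenate: 0011000011010110 = 0x30D6 (16 bits → U+30D6).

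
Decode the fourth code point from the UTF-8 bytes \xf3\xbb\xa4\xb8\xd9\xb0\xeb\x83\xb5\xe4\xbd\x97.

Offset 0: leading byte 0xF3 = 11110011 → 4-byte char #1 = F3 BB A4 B8.
Offset 4: leading byte 0xD9 = 11011001 → 2-byte char #2 = D9 B0.
Offset 6: leading byte 0xEB = 11101011 → 3-byte char #3 = EB 83 B5.
Offset 9: leading byte 0xE4 = 11100100 → 3-byte char #4 = E4 BD 97.
Leading byte 0xE4 = 11100100 matches 1110xxxx → 3-byte sequence.
Byte 1: 0xE4 = 11100100, payload 0100 (4 bits).
Byte 2: 0xBD = 10111101 (10xxxxxx ✓), payload 111101.
Byte 3: 0x97 = 10010111 (10xxxxxx ✓), payload 010111.
Concatenate: 0100111101010111 = 0x4F57 (16 bits → U+4F57).

U+4F57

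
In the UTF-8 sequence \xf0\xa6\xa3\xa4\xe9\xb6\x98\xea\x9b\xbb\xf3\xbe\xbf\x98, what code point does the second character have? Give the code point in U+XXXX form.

Offset 0: leading byte 0xF0 = 11110000 → 4-byte char #1 = F0 A6 A3 A4.
Offset 4: leading byte 0xE9 = 11101001 → 3-byte char #2 = E9 B6 98.
Leading byte 0xE9 = 11101001 matches 1110xxxx → 3-byte sequence.
Byte 1: 0xE9 = 11101001, payload 1001 (4 bits).
Byte 2: 0xB6 = 10110110 (10xxxxxx ✓), payload 110110.
Byte 3: 0x98 = 10011000 (10xxxxxx ✓), payload 011000.
Concatenate: 1001110110011000 = 0x9D98 (16 bits → U+9D98).

U+9D98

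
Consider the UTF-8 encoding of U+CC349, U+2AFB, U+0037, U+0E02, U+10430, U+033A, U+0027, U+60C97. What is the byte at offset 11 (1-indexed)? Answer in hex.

0x82

1-indexed offset 11 is 0-indexed offset 10.
U+CC349 → 4-byte form F3 8C 8D 89 at offsets 0–3.
U+2AFB → 3-byte form E2 AB BB at offsets 4–6.
U+0037 → 1-byte form 37 at offsets 7–7.
U+0E02 → 3-byte form E0 B8 82 at offsets 8–10.
Offset 10 falls in char 4's range; it's byte 3 of E0 B8 82 = 0x82.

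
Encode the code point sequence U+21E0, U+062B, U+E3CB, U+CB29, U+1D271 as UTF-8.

E2 87 A0 D8 AB EE 8F 8B EC AC A9 F0 9D 89 B1

U+21E0: 3-byte form → E2 87 A0.
U+062B: 2-byte form → D8 AB.
U+E3CB: 3-byte form → EE 8F 8B.
U+CB29: 3-byte form → EC AC A9.
U+1D271: 4-byte form → F0 9D 89 B1.
Concatenated (15 bytes): E2 87 A0 D8 AB EE 8F 8B EC AC A9 F0 9D 89 B1.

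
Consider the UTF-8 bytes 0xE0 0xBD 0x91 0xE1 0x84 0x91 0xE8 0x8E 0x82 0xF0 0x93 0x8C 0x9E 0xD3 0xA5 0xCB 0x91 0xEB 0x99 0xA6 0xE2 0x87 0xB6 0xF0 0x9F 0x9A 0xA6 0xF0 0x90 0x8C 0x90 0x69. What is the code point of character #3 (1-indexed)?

U+8382

Offset 0: leading byte 0xE0 = 11100000 → 3-byte char #1 = E0 BD 91.
Offset 3: leading byte 0xE1 = 11100001 → 3-byte char #2 = E1 84 91.
Offset 6: leading byte 0xE8 = 11101000 → 3-byte char #3 = E8 8E 82.
Leading byte 0xE8 = 11101000 matches 1110xxxx → 3-byte sequence.
Byte 1: 0xE8 = 11101000, payload 1000 (4 bits).
Byte 2: 0x8E = 10001110 (10xxxxxx ✓), payload 001110.
Byte 3: 0x82 = 10000010 (10xxxxxx ✓), payload 000010.
Concatenate: 1000001110000010 = 0x8382 (16 bits → U+8382).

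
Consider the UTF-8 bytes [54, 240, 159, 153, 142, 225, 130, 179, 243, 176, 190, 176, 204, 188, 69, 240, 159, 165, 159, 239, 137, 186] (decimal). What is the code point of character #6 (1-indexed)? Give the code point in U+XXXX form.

Offset 0: leading byte 0x36 = 00110110 → 1-byte char #1 = 36.
Offset 1: leading byte 0xF0 = 11110000 → 4-byte char #2 = F0 9F 99 8E.
Offset 5: leading byte 0xE1 = 11100001 → 3-byte char #3 = E1 82 B3.
Offset 8: leading byte 0xF3 = 11110011 → 4-byte char #4 = F3 B0 BE B0.
Offset 12: leading byte 0xCC = 11001100 → 2-byte char #5 = CC BC.
Offset 14: leading byte 0x45 = 01000101 → 1-byte char #6 = 45.
Leading byte 0x45 = 01000101 matches 0xxxxxxx → 1-byte sequence.
Byte 1: 0x45 = 01000101, payload 1000101 (7 bits).
Concatenate: 1000101 = 0x45 (7 bits → U+0045).

U+0045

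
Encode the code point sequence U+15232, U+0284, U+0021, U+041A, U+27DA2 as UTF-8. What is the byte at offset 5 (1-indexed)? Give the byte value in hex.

0xCA

1-indexed offset 5 is 0-indexed offset 4.
U+15232 → 4-byte form F0 95 88 B2 at offsets 0–3.
U+0284 → 2-byte form CA 84 at offsets 4–5.
Offset 4 falls in char 2's range; it's byte 1 of CA 84 = 0xCA.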